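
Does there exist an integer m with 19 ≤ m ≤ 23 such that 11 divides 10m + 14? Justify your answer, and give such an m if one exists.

The values of 10m + 14 for m = 19, 20, …, 23 are 204, 214, 224, 234, 244; reduced mod 11 these are 6, 5, 4, 3, 2.
None is 0, so 11 never divides 10m + 14 on this range.

No such integer m in that range exists.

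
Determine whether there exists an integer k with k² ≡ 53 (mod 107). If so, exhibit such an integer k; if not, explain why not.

k = 38 works: 38² = 1444, and 1444 − 53 = 1391 = 13·107.

k = 38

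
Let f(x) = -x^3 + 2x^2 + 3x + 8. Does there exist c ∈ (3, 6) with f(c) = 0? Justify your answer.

f(3) = 8 and f(6) = -118, which have opposite signs.
Since f is a polynomial it is continuous on [3, 6].
By the Intermediate Value Theorem f must vanish at some point of (3, 6).

Yes, f has a root in the interval.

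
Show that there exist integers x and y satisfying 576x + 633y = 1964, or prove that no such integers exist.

gcd(576, 633) = 3, so every integer of the form 576x + 633y is a multiple of 3.
However 1964 leaves remainder 2 on division by 3.
Hence no integers x, y satisfy the equation.

No such integers exist.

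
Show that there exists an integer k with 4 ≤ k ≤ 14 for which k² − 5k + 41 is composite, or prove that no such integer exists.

At k = 8: 8² − 5·8 + 41 = 65 = 5·13, which is composite.

k = 8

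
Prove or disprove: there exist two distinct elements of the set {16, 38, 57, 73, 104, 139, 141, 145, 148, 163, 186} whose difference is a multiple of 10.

16 and 186 are such a pair.

Reduce each element mod 10: 16↦6, 38↦8, 57↦7, 73↦3, 104↦4, 139↦9, 141↦1, 145↦5, 148↦8, 163↦3, 186↦6. The residue 6 repeats (at 16 and 186), and 186 − 16 = 170 = 17·10.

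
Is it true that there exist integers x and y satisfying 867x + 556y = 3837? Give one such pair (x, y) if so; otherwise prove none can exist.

x = 91, y = -135

867 and 556 are coprime, so 867x + 556y ranges over all of ℤ.
Dividing repeatedly: 867 = 1·556 + 311, 556 = 1·311 + 245, 311 = 1·245 + 66, 245 = 3·66 + 47, 66 = 1·47 + 19, 47 = 2·19 + 9, 19 = 2·9 + 1, 9 = 9·1 + 0.
Working back up the chain: 1 = 19 − 2·9 = 19 − 2·(47 − 2·19) = −2·47 + 5·19 = −2·47 + 5·(66 − 1·47) = 5·66 − 7·47 = 5·66 − 7·(245 − 3·66) = −7·245 + 26·66 = −7·245 + 26·(311 − 1·245) = 26·311 − 33·245 = 26·311 − 33·(556 − 1·311) = −33·556 + 59·311 = −33·556 + 59·(867 − 1·556) = 59·867 − 92·556. So 867·59 + 556·(-92) = 1.
Times 3837: 867·226383 + 556·(-353004) = 3837, so (226383, -353004) solves it.
Subtracting 407·556 from x and adding 407·867 to y gives the tidier solution (91, -135).
Check: 867·91 + 556·(-135) = 78897 − 75060 = 3837. ✓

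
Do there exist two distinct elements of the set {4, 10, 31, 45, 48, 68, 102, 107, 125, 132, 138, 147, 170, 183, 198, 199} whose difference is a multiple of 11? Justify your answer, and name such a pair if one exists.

4 mod 11 = 4 and 48 mod 11 = 4, so 48 − 4 = 44 = 4·11.

Yes: 4 and 48.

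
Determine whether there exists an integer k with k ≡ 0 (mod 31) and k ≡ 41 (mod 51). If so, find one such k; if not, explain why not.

The moduli 31 and 51 are coprime, so by the Chinese Remainder Theorem a unique solution modulo 1581 exists.
Any solution of the first congruence is k = 0 + 31t; substituting into the second, 31t ≡ 41 − 0 ≡ 41 (mod 51).
Invert 31 mod 51 by the Euclidean algorithm: 51 = 1·31 + 20, 31 = 1·20 + 11, 20 = 1·11 + 9, 11 = 1·9 + 2, 9 = 4·2 + 1, 2 = 2·1 + 0; back-substituting, 1 = 9 − 4·2 = 9 − 4·(11 − 1·9) = −4·11 + 5·9 = −4·11 + 5·(20 − 1·11) = 5·20 − 9·11 = 5·20 − 9·(31 − 1·20) = −9·31 + 14·20 = −9·31 + 14·(51 − 1·31) = 14·51 − 23·31. Hence 31·(-23) ≡ 1, so 31⁻¹ ≡ -23 ≡ 28 (mod 51).
Therefore t ≡ 28·41 = 1148 ≡ 26 (mod 51).
With t = 26: k = 0 + 31·26 = 806.
Indeed 806 ≡ 0 (mod 31) and 806 ≡ 41 (mod 51).

k = 806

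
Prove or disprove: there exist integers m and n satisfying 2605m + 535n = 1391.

Any value of 2605m + 535n is a multiple of gcd(2605, 535) = 5.
However 1391 leaves remainder 1 on division by 5.
Therefore 2605m + 535n = 1391 has no solution in integers.

There are no such integers.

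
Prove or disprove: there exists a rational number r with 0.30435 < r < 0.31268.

r = 4/13

Scale by 13: the interval becomes (3.95655, 4.06484), which contains the integer 4.
Dividing back, 0.30435 < 4/13 < 0.31268, and 4/13 is rational.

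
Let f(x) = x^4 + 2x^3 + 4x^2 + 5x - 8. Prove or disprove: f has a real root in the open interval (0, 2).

Yes, f has a root in the interval.

f(0) = -8 and f(2) = 50, which have opposite signs.
As a polynomial, f is continuous on every closed interval.
By the Intermediate Value Theorem f must vanish at some point of (0, 2).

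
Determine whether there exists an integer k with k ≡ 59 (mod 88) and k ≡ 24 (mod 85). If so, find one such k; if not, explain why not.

Since 88 and 85 share no common factor, CRT says the pair of congruences has a solution (unique mod 7480).
Write k = 59 + 88t and require 59 + 88t ≡ 24 (mod 85), i.e. 88t ≡ 50 (mod 85).
88 ≡ 3 (mod 85), so this reads 3t ≡ 50 (mod 85). Note 3·57 = 171 ≡ 1 (mod 85) (as 171 − 1 = 2·85), so 3⁻¹ ≡ 57.
Therefore t ≡ 57·50 = 2850 ≡ 45 (mod 85).
With t = 45: k = 59 + 88·45 = 4019.
Check: 4019 mod 88 = 59, 4019 mod 85 = 24. ✓

k = 4019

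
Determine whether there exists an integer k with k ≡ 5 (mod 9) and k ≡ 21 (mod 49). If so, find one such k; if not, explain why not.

k = 266

Since 9 and 49 share no common factor, CRT says the pair of congruences has a solution (unique mod 441).
Write k = 5 + 9t and require 5 + 9t ≡ 21 (mod 49), i.e. 9t ≡ 16 (mod 49).
Invert 9 mod 49 by the Euclidean algorithm: 49 = 5·9 + 4, 9 = 2·4 + 1, 4 = 4·1 + 0; back-substituting, 1 = 9 − 2·4 = 9 − 2·(49 − 5·9) = −2·49 + 11·9. Hence 9·11 ≡ 1, so 9⁻¹ ≡ 11 (mod 49).
Multiplying by 11: t ≡ 11·16 = 176 ≡ 29 (mod 49).
With t = 29: k = 5 + 9·29 = 266.
Indeed 266 ≡ 5 (mod 9) and 266 ≡ 21 (mod 49).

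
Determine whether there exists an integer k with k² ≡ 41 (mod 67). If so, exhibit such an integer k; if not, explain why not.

There is no such integer.

67 is prime, so by Euler's criterion 41 is a square mod 67 iff 41^((67−1)/2) = 41^33 ≡ 1 (mod 67).
Squaring successively (mod 67): 41^2 = 1681 ≡ 6; 41^4 ≡ 6² = 36 ≡ 36; 41^8 ≡ 36² = 1296 ≡ 23; 41^16 ≡ 23² = 529 ≡ 60; 41^32 ≡ 60² = 3600 ≡ 49.
Since 33 = 32 + 1, 41^33 ≡ 49 · 41; multiplying out mod 67: 49·41 = 2009 ≡ 66. Thus 41^33 ≡ 66 ≡ −1 (mod 67).
The value −1 means 41 is a non-residue modulo 67, so k² ≡ 41 (mod 67) is impossible.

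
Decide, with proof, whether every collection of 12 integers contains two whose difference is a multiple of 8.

Yes, this is always true.

Partition the integers by their residue mod 8; there are 8 classes.
Since 12 > 8, two of the 12 integers must share a residue class by the pigeonhole principle; call them a and b.
Then a ≡ b (mod 8), i.e. 8 ∣ (a − b).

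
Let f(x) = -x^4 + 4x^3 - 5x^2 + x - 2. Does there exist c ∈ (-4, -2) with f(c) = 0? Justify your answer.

No such root exists.

The endpoint values f(-4) = -598 and f(-2) = -72 are both negative. Claim: f(x) < 0 for every x in (-4, -2).
Substitute x = -2 − u, where 0 < u < 2 on the interval. Expanding, f(-2 − u) = -u^4 - 12u^3 - 53u^2 - 101u - 72.
All 5 nonzero coefficients of this polynomial in u are negative; hence for u > 0 the value is a sum of negative terms (the constant -72 among them).
Therefore f(x) < 0 throughout (-4, -2), and f has no zero there.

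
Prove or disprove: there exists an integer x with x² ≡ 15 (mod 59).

x = 30 works: 30² = 900, and 900 − 15 = 885 = 15·59.

x = 30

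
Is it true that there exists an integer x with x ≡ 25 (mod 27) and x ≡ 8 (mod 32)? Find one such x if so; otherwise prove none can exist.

x = 808

Since 27 and 32 share no common factor, CRT says the pair of congruences has a solution (unique mod 864).
Write x = 25 + 27t and require 25 + 27t ≡ 8 (mod 32), i.e. 27t ≡ 15 (mod 32).
Invert 27 mod 32 by the Euclidean algorithm: 32 = 1·27 + 5, 27 = 5·5 + 2, 5 = 2·2 + 1, 2 = 2·1 + 0; back-substituting, 1 = 5 − 2·2 = 5 − 2·(27 − 5·5) = −2·27 + 11·5 = −2·27 + 11·(32 − 1·27) = 11·32 − 13·27. Hence 27·(-13) ≡ 1, so 27⁻¹ ≡ -13 ≡ 19 (mod 32).
Therefore t ≡ 19·15 = 285 ≡ 29 (mod 32).
Taking t = 29 gives x = 25 + 27·29 = 808.
Indeed 808 ≡ 25 (mod 27) and 808 ≡ 8 (mod 32).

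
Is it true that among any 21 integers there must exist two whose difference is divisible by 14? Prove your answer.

Partition the integers by their residue mod 14; there are 14 classes.
With 21 integers and only 14 classes, the pigeonhole principle forces two of them, say a and b, into the same class.
Their difference a − b is then a multiple of 14.

True.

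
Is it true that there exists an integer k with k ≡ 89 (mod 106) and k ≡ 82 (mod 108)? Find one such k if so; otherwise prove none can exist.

There is no such integer.

Both moduli are multiples of 2 = gcd(106, 108), so any solution would satisfy k ≡ 89 and k ≡ 82 modulo 2 simultaneously.
These are incompatible: 89 − 82 = 7 is not divisible by 2.
Therefore no such k exists.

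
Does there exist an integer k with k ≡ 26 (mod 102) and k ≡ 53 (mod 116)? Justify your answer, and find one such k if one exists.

There is no such integer.

Both moduli are multiples of 2 = gcd(102, 116), so any solution would satisfy k ≡ 26 and k ≡ 53 modulo 2 simultaneously.
These are incompatible: 26 − 53 = -27 is not divisible by 2.
Hence the system has no solution.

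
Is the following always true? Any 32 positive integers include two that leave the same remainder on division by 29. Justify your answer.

Partition the integers by their residue mod 29; there are 29 classes.
Placing 32 integers into 29 classes, some class receives at least two — say a and b.
That is, a and b leave the same remainder on division by 29, as claimed.

Yes.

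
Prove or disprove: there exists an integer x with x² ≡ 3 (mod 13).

x = 4

x = 4 works: 4² = 16, and 16 − 3 = 13 = 1·13.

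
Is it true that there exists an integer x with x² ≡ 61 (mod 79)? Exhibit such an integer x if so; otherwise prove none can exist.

There is no such integer.

79 is prime, so by Euler's criterion 61 is a square mod 79 iff 61^((79−1)/2) = 61^39 ≡ 1 (mod 79).
Squaring successively (mod 79): 61^2 = 3721 ≡ 8; 61^4 ≡ 8² = 64 ≡ 64; 61^8 ≡ 64² = 4096 ≡ 67; 61^16 ≡ 67² = 4489 ≡ 65; 61^32 ≡ 65² = 4225 ≡ 38.
Since 39 = 32 + 4 + 2 + 1, 61^39 ≡ 38 · 64 · 8 · 61; multiplying out mod 79: 38·64 = 2432 ≡ 62, then 62·8 = 496 ≡ 22, then 22·61 = 1342 ≡ 78. Thus 61^39 ≡ 78 ≡ −1 (mod 79).
The value −1 means 61 is a non-residue modulo 79, so x² ≡ 61 (mod 79) is impossible.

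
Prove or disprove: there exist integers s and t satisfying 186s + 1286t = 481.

There are no such integers.

Any value of 186s + 1286t is a multiple of gcd(186, 1286) = 2.
However 481 leaves remainder 1 on division by 2.
So the equation is unsolvable over ℤ.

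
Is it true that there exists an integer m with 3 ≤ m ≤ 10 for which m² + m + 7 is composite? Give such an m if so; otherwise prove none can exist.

At m = 10: 10² + 10 + 7 = 117 = 3·39, which is composite.

m = 10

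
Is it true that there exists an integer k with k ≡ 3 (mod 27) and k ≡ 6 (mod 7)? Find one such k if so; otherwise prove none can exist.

The moduli 27 and 7 are coprime, so by the Chinese Remainder Theorem a unique solution modulo 189 exists.
Any solution of the first congruence is k = 3 + 27t; substituting into the second, 27t ≡ 6 − 3 ≡ 3 (mod 7).
27 ≡ 6 (mod 7), so this reads 6t ≡ 3 (mod 7). To invert 6 modulo 7: 7 = 1·6 + 1, 6 = 6·1 + 0, and unwinding, 1 = 7 − 1·6. Thus 6⁻¹ ≡ -1 ≡ 6 (mod 7).
Therefore t ≡ 6·3 = 18 ≡ 4 (mod 7).
Taking t = 4 gives k = 3 + 27·4 = 111.
Verify: 111 = 4·27 + 3 and 111 = 15·7 + 6. ✓

k = 111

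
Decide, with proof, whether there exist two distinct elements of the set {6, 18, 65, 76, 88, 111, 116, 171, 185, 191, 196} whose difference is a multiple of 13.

No, no such pair exists.

Reduce each element modulo 13: 6↦6, 18↦5, 65↦0, 76↦11, 88↦10, 111↦7, 116↦12, 171↦2, 185↦3, 191↦9, 196↦1.
These 11 residues are pairwise different, hence no difference of two elements is divisible by 13.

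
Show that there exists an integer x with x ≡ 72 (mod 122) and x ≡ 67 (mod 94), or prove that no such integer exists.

Reduce both congruences modulo 2, which divides 122 and 94: they say x ≡ 72 (mod 2) and x ≡ 67 (mod 2).
But 72 mod 2 = 0 while 67 mod 2 = 1, a contradiction.
Therefore no such x exists.

There is no such integer.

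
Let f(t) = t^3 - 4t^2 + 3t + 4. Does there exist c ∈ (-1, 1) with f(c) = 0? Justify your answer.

Yes, f has a root in the interval.

f(-1) = -4 and f(1) = 4, which have opposite signs.
f is continuous everywhere (it is a polynomial), in particular on [-1, 1].
So by the Intermediate Value Theorem there is a c strictly between -1 and 1 with f(c) = 0.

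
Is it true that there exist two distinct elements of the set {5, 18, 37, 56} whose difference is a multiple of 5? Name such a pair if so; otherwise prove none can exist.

Residues mod 5: 5↦0, 18↦3, 37↦2, 56↦1.
These 4 residues are pairwise different, hence no difference of two elements is divisible by 5.

There is no such pair.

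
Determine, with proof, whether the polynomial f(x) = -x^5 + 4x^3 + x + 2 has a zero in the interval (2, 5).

f(2) = 4 and f(5) = -2618, which have opposite signs.
As a polynomial, f is continuous on every closed interval.
By the Intermediate Value Theorem, f takes the value 0 somewhere in the open interval.

Such a root exists.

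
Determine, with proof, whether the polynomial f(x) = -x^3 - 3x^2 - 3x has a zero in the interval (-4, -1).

No such root exists.

f(-4) = 28 and f(-1) = 1, both positive, so a sign-change argument is unavailable; we show f keeps this sign on the whole interval.
Substitute x = -1 − u, where 0 < u < 3 on the interval. Expanding, f(-1 − u) = u^3 + 1.
All 2 nonzero coefficients of this polynomial in u are positive; hence for u > 0 the value is a sum of positive terms (the constant 1 among them).
Therefore f(x) > 0 throughout (-4, -1), and f has no zero there.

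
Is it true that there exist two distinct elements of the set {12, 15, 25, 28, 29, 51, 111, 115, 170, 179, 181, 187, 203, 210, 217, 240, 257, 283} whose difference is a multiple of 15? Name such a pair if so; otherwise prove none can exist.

Both 15 and 210 leave remainder 0 on division by 15; their difference 195 = 13·15 is a multiple of 15.

Yes: 15 and 210.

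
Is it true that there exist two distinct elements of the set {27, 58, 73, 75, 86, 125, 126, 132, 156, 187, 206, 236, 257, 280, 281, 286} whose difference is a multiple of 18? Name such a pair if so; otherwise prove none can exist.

There is no such pair.

Residues mod 18: 27↦9, 58↦4, 73↦1, 75↦3, 86↦14, 125↦17, 126↦0, 132↦6, 156↦12, 187↦7, 206↦8, 236↦2, 257↦5, 280↦10, 281↦11, 286↦16.
These 16 residues are pairwise different, hence no difference of two elements is divisible by 18.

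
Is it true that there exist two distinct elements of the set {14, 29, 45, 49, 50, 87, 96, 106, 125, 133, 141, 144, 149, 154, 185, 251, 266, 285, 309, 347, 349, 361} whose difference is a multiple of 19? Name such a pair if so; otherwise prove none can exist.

Yes: 14 and 185.

Both 14 and 185 leave remainder 14 on division by 19; their difference 171 = 9·19 is a multiple of 19.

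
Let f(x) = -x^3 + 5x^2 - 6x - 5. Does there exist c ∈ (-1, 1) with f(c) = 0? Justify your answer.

f(-1) = 7 and f(1) = -7, which have opposite signs.
f is continuous everywhere (it is a polynomial), in particular on [-1, 1].
So by the Intermediate Value Theorem there is a c strictly between -1 and 1 with f(c) = 0.

Such a root exists.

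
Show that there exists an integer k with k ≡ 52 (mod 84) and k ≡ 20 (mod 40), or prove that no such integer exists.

k = 220

gcd(84, 40) = 4. A simultaneous solution exists iff 52 ≡ 20 (mod 4); here 52 mod 4 = 0 = 20 mod 4, so it does.
Step through k = 52, 52 + 84, 52 + 2·84, …: the values 52, 136, 220 reduce mod 40 to 12, 16, 20. The value 220 hits 20.
Verify: 220 = 2·84 + 52 and 220 = 5·40 + 20. ✓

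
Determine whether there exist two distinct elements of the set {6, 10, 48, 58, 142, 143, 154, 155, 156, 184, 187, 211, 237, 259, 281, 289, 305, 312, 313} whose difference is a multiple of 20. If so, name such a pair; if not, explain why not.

No such pair exists.

Reduce each element modulo 20: 6↦6, 10↦10, 48↦8, 58↦18, 142↦2, 143↦3, 154↦14, 155↦15, 156↦16, 184↦4, 187↦7, 211↦11, 237↦17, 259↦19, 281↦1, 289↦9, 305↦5, 312↦12, 313↦13.
No residue repeats among the 19 elements, so no pair has difference ≡ 0 (mod 20).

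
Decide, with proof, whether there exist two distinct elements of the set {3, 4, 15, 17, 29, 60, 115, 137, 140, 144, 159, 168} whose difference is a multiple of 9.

Yes: 15 and 60.

15 mod 9 = 6 and 60 mod 9 = 6, so 60 − 15 = 45 = 5·9.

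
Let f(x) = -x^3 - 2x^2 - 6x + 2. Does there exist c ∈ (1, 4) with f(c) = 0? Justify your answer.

Evaluate at the endpoints: f(1) = -7, f(4) = -118 — same sign (negative).
The derivative f'(x) = -3x^2 - 4x - 6 is a quadratic with discriminant (-4)² − 4·(-3)·(-6) = -56 < 0; it never vanishes, so it is always negative (sign of the leading coefficient).
Hence f is strictly decreasing on ℝ, and in particular on [1, 4]. A strictly monotone function with same-sign endpoint values stays negative on the whole interval, so f has no zero in (1, 4).

No such root exists.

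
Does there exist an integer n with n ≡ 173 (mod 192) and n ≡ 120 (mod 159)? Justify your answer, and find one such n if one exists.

No such integer exists.

Reduce both congruences modulo 3, which divides 192 and 159: they say n ≡ 173 (mod 3) and n ≡ 120 (mod 3).
These are incompatible: 173 − 120 = 53 is not divisible by 3.
So no integer satisfies both congruences.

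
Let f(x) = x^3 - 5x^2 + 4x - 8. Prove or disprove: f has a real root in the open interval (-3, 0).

No.

The endpoint values f(-3) = -92 and f(0) = -8 are both negative. Claim: f(x) < 0 for every x in (-3, 0).
Shift to the endpoint 0: with x = −u (0 < u < 3), one computes f(−u) = -u^3 - 5u^2 - 4u - 8.
All 4 nonzero coefficients of this polynomial in u are negative; hence for u > 0 the value is a sum of negative terms (the constant -8 among them).
So f is strictly negative on (-3, 0); no root exists in the interval.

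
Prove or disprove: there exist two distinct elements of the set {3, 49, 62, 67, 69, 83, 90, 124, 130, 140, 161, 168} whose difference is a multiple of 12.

There is no such pair.

Residues mod 12: 3↦3, 49↦1, 62↦2, 67↦7, 69↦9, 83↦11, 90↦6, 124↦4, 130↦10, 140↦8, 161↦5, 168↦0.
No residue repeats among the 12 elements, so no pair has difference ≡ 0 (mod 12).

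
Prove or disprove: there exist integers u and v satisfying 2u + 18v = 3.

Any value of 2u + 18v is a multiple of gcd(2, 18) = 2.
But 3 is not a multiple of 2 (it leaves remainder 1).
Hence no integers u, v satisfy the equation.

No, no such integers exist.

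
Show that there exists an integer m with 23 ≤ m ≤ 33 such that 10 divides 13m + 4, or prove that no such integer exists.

m = 32

Scanning upward from m = 23 gives 303, 316, 329, 342, 355, 368, 381, 394, 407, none divisible by 10. m = 32 works, since 13·32 + 4 = 420 = 42·10.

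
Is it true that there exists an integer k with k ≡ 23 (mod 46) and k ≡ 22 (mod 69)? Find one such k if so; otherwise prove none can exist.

Reduce both congruences modulo 23, which divides 46 and 69: they say k ≡ 23 (mod 23) and k ≡ 22 (mod 23).
These are incompatible: 23 − 22 = 1 is not divisible by 23.
Therefore no such k exists.

There is no such integer.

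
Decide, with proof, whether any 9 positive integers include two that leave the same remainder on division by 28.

No, the set {11, 12, 13, 14, 15, 16, 17, 18, 19} is a counterexample.

Try 9 consecutive integers, 11, 12, …, 19. Their remainders mod 28 are 11, 12, 13, 14, 15, 16, 17, 18, 19 — pairwise different, as any 9 ≤ 28 consecutive integers have distinct residues.
So no two of them leave the same remainder on division by 28; the claim fails for this set.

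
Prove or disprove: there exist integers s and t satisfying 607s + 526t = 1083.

Since gcd(607, 526) = 1, every integer is an integer combination of 607 and 526.
Euclidean algorithm: 607 = 1·526 + 81, 526 = 6·81 + 40, 81 = 2·40 + 1, 40 = 40·1 + 0.
Unwinding: 1 = 81 − 2·40 = 81 − 2·(526 − 6·81) = −2·526 + 13·81 = −2·526 + 13·(607 − 1·526) = 13·607 − 15·526, i.e. 607·13 + 526·(-15) = 1.
Times 1083: 607·14079 + 526·(-16245) = 1083, so (14079, -16245) solves it.
Shifting by a multiple of (526, −607) keeps it a solution: s = 14079 − 26·526 = 403, t = -16245 + 26·607 = -463.
Indeed 607·403 + 526·(-463) = 244621 − 243538 = 1083.

s = 403, t = -463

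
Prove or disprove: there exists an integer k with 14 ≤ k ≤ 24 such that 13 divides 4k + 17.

No, no such integer k in that range exists.

The values of 4k + 17 for k = 14, 15, …, 24 are 73, 77, 81, 85, 89, 93, 97, 101, 105, 109, 113; reduced mod 13 these are 8, 12, 3, 7, 11, 2, 6, 10, 1, 5, 9.
Since 0 is absent from this list, 13 ∤ 4k + 17 for every k with 14 ≤ k ≤ 24.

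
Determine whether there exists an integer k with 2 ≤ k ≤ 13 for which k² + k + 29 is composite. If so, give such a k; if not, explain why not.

At k = 11: 11² + 11 + 29 = 161 = 7·23, which is composite.

k = 11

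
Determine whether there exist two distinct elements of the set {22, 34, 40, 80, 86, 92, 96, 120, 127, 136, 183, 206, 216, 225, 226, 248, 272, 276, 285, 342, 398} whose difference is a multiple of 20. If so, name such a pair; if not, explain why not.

Reduce each element mod 20: 22↦2, 34↦14, 40↦0, 80↦0, 86↦6, 92↦12, 96↦16, 120↦0, 127↦7, 136↦16, 183↦3, 206↦6, 216↦16, 225↦5, 226↦6, 248↦8, 272↦12, 276↦16, 285↦5, 342↦2, 398↦18. The residue 2 repeats (at 22 and 342), and 342 − 22 = 320 = 16·20.

Yes: 22 and 342.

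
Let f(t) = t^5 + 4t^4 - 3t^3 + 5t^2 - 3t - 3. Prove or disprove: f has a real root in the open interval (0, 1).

Yes, f has a root in the interval.

f(0) = -3 and f(1) = 1, which have opposite signs.
Since f is a polynomial it is continuous on [0, 1].
By the Intermediate Value Theorem f must vanish at some point of (0, 1).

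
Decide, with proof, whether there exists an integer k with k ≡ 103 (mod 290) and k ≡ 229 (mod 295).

No such integer exists.

Both moduli are multiples of 5 = gcd(290, 295), so any solution would satisfy k ≡ 103 and k ≡ 229 modulo 5 simultaneously.
However 103 ≡ 3 and 229 ≡ 4 (mod 5), and 3 ≠ 4.
Hence the system has no solution.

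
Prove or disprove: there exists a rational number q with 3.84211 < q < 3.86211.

Look for a denominator N such that an integer falls strictly between N·3.84211 and N·3.86211. N = 7 works: 7·3.84211 = 26.89477 < 27 < 27.03477 = 7·3.86211.
Dividing back, 3.84211 < 27/7 < 3.86211, and 27/7 is rational.

q = 27/7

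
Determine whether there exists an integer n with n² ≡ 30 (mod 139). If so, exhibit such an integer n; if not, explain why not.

n = 13

n = 13 works: 13² = 169, and 169 − 30 = 139 = 1·139.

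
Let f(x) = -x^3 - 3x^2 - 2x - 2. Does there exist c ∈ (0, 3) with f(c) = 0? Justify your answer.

f(0) = -2 and f(3) = -62, both negative, so a sign-change argument is unavailable; we show f keeps this sign on the whole interval.
Every nonzero coefficient of f(x) = -x^3 - 3x^2 - 2x - 2 is negative; for x > 0 each term then has that sign, and the constant term -2 is strictly negative.
So f is strictly negative on (0, 3); no root exists in the interval.

No.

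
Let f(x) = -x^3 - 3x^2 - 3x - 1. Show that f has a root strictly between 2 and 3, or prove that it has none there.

No.

f(2) = -27 and f(3) = -64, both negative, so a sign-change argument is unavailable; we show f keeps this sign on the whole interval.
Shift to the endpoint 2: with x = 2 + u (0 < u < 1), one computes f(2 + u) = -u^3 - 9u^2 - 27u - 27.
The nonzero coefficients here are all negative, so for u > 0 every term is negative (or zero), and the constant term -27 is strictly negative.
Therefore f(x) < 0 throughout (2, 3), and f has no zero there.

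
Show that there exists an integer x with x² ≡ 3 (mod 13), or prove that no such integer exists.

x = 9

x = 9 works: 9² = 81, and 81 − 3 = 78 = 6·13.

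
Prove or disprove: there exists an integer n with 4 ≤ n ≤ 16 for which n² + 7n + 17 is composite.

At n = 5: 5² + 7·5 + 17 = 77 = 7·11, which is composite.

n = 5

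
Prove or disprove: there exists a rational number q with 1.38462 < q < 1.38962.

q = 25/18

Look for a denominator N such that an integer falls strictly between N·1.38462 and N·1.38962. N = 18 works: 18·1.38462 = 24.92316 < 25 < 25.01316 = 18·1.38962.
Hence 25/18 is a rational number with 1.38462 < 25/18 < 1.38962.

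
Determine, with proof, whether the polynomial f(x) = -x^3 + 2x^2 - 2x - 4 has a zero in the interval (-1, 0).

f(-1) = 1 and f(0) = -4, which have opposite signs.
f is continuous everywhere (it is a polynomial), in particular on [-1, 0].
By the Intermediate Value Theorem, f takes the value 0 somewhere in the open interval.

Yes, f has a root in the interval.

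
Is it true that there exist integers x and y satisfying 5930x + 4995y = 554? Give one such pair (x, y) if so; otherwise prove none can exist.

No such integers exist.

Both 5930 and 4995 are divisible by gcd(5930, 4995) = 5, hence so is any combination 5930x + 4995y.
However 554 leaves remainder 4 on division by 5.
Therefore 5930x + 4995y = 554 has no solution in integers.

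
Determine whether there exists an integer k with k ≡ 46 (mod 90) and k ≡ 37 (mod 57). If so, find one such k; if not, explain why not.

Here gcd(90, 57) = 3, and both 46 and 37 leave remainder 1 mod 3, so the system is consistent.
Write k = 46 + 90t. Then 90t ≡ 37 − 46 ≡ 48 (mod 57); dividing through by 3 gives 30t ≡ 16 (mod 19).
30 ≡ 11 (mod 19), so this reads 11t ≡ 16 (mod 19). Note 11·7 = 77 ≡ 1 (mod 19) (as 77 − 1 = 4·19), so 11⁻¹ ≡ 7.
Multiplying by 7: t ≡ 7·16 = 112 ≡ 17 (mod 19).
Then k = 46 + 90·17 = 1576.
Indeed 1576 ≡ 46 (mod 90) and 1576 ≡ 37 (mod 57).

k = 1576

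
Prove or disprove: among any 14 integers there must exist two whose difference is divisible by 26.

Try 14 consecutive integers, 54, 55, …, 67. Their remainders mod 26 are 2, 3, 4, 5, 6, 7, 8, 9, 10, 11, 12, 13, 14, 15 — pairwise different, as any 14 ≤ 26 consecutive integers have distinct residues.
The differences between them range over 1, …, 13, none of which is divisible by 26.

No, the set {54, 55, 56, 57, 58, 59, 60, 61, 62, 63, 64, 65, 66, 67} is a counterexample.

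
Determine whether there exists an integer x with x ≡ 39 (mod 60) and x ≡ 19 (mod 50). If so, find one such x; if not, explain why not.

x = 219

Here gcd(60, 50) = 10, and both 39 and 19 leave remainder 9 mod 10, so the system is consistent.
Step through x = 39, 39 + 60, 39 + 2·60, …: the values 39, 99, 159, 219 reduce mod 50 to 39, 49, 9, 19. The value 219 hits 19.
Check: 219 mod 60 = 39, 219 mod 50 = 19. ✓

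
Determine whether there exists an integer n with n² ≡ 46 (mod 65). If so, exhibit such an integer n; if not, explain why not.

No such integer exists.

Work modulo the divisor 13 of 65. If n² ≡ 46 (mod 65) then n² ≡ 7 (mod 13).
Since (13 − n)² ≡ n² (mod 13), it suffices to square n = 0, 1, …, 6: the residues are 0, 1, 4, 9, 3, 12, 10.
So the quadratic residues mod 13 are {0, 1, 3, 4, 9, 10, 12}, and 7 is not among them.
Therefore n² ≡ 46 (mod 65) has no solution.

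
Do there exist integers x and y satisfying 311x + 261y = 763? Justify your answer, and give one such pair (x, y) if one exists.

Since gcd(311, 261) = 1, every integer is an integer combination of 311 and 261.
Run the Euclidean algorithm on 311 and 261: 311 = 1·261 + 50, 261 = 5·50 + 11, 50 = 4·11 + 6, 11 = 1·6 + 5, 6 = 1·5 + 1, 5 = 5·1 + 0.
Back-substituting, 1 = 6 − 1·5 = 6 − (11 − 1·6) = −11 + 2·6 = −11 + 2·(50 − 4·11) = 2·50 − 9·11 = 2·50 − 9·(261 − 5·50) = −9·261 + 47·50 = −9·261 + 47·(311 − 1·261) = 47·311 − 56·261; that is, 311·47 + 261·(-56) = 1.
Scaling by 763 gives the particular solution (x, y) = (35861, -42728).
Subtracting 137·261 from x and adding 137·311 to y gives the tidier solution (104, -121).
Indeed 311·104 + 261·(-121) = 32344 − 31581 = 763.

x = 104, y = -121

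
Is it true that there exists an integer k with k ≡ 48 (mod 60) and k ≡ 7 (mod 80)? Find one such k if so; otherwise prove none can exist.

gcd(60, 80) = 20. If k ≡ 48 (mod 60) and k ≡ 7 (mod 80), then k ≡ 48 (mod 20) and k ≡ 7 (mod 20).
But 48 mod 20 = 8 while 7 mod 20 = 7, a contradiction.
Hence the system has no solution.

No, no such integer exists.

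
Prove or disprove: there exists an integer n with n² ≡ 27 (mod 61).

n = 24

n = 24 works: 24² = 576, and 576 − 27 = 549 = 9·61.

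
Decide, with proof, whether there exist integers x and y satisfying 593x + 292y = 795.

x = 283, y = -572

Since gcd(593, 292) = 1, every integer is an integer combination of 593 and 292.
Dividing repeatedly: 593 = 2·292 + 9, 292 = 32·9 + 4, 9 = 2·4 + 1, 4 = 4·1 + 0.
Unwinding: 1 = 9 − 2·4 = 9 − 2·(292 − 32·9) = −2·292 + 65·9 = −2·292 + 65·(593 − 2·292) = 65·593 − 132·292, i.e. 593·65 + 292·(-132) = 1.
Times 795: 593·51675 + 292·(-104940) = 795, so (51675, -104940) solves it.
Subtracting 176·292 from x and adding 176·593 to y gives the tidier solution (283, -572).
Indeed 593·283 + 292·(-572) = 167819 − 167024 = 795.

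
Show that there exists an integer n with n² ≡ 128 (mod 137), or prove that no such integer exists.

Take n = 26. Then 26² = 676 = 4·137 + 128, so 26² ≡ 128 (mod 137).

n = 26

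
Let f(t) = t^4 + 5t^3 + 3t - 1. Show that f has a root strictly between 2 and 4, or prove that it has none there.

f has no root in that interval.

The endpoint values f(2) = 61 and f(4) = 587 are both positive. Claim: f(t) > 0 for every t in (2, 4).
Shift to the endpoint 2: with t = 2 + u (0 < u < 2), one computes f(2 + u) = u^4 + 13u^3 + 54u^2 + 95u + 61.
The nonzero coefficients here are all positive, so for u > 0 every term is positive (or zero), and the constant term 61 is strictly positive.
So f is strictly positive on (2, 4); no root exists in the interval.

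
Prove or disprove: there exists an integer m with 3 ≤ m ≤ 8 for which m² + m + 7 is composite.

m = 6

At m = 6: 6² + 6 + 7 = 49 = 7·7, which is composite.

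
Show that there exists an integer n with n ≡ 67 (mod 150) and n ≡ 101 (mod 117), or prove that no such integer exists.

No such integer exists.

Reduce both congruences modulo 3, which divides 150 and 117: they say n ≡ 67 (mod 3) and n ≡ 101 (mod 3).
However 67 ≡ 1 and 101 ≡ 2 (mod 3), and 1 ≠ 2.
So no integer satisfies both congruences.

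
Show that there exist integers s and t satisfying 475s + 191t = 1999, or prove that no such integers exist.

s = 79, t = -186

475 and 191 are coprime, so 475s + 191t ranges over all of ℤ.
Run the Euclidean algorithm on 475 and 191: 475 = 2·191 + 93, 191 = 2·93 + 5, 93 = 18·5 + 3, 5 = 1·3 + 2, 3 = 1·2 + 1, 2 = 2·1 + 0.
Back-substituting, 1 = 3 − 1·2 = 3 − (5 − 1·3) = −5 + 2·3 = −5 + 2·(93 − 18·5) = 2·93 − 37·5 = 2·93 − 37·(191 − 2·93) = −37·191 + 76·93 = −37·191 + 76·(475 − 2·191) = 76·475 − 189·191; that is, 475·76 + 191·(-189) = 1.
Times 1999: 475·151924 + 191·(-377811) = 1999, so (151924, -377811) solves it.
Shifting by a multiple of (191, −475) keeps it a solution: s = 151924 − 795·191 = 79, t = -377811 + 795·475 = -186.
Indeed 475·79 + 191·(-186) = 37525 − 35526 = 1999.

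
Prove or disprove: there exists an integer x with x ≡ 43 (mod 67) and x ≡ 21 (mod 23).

Since 67 and 23 share no common factor, CRT says the pair of congruences has a solution (unique mod 1541).
Write x = 43 + 67t and require 43 + 67t ≡ 21 (mod 23), i.e. 67t ≡ 1 (mod 23).
67 ≡ 21 (mod 23), so this reads 21t ≡ 1 (mod 23). To invert 21 modulo 23: 23 = 1·21 + 2, 21 = 10·2 + 1, 2 = 2·1 + 0, and unwinding, 1 = 21 − 10·2 = 21 − 10·(23 − 1·21) = −10·23 + 11·21. Thus 21⁻¹ ≡ 11 (mod 23).
Therefore t ≡ 11·1 = 11 (mod 23).
With t = 11: x = 43 + 67·11 = 780.
Indeed 780 ≡ 43 (mod 67) and 780 ≡ 21 (mod 23).

x = 780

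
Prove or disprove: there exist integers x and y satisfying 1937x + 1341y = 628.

No, no such integers exist.

Any value of 1937x + 1341y is a multiple of gcd(1937, 1341) = 149.
However 628 leaves remainder 32 on division by 149.
So the equation is unsolvable over ℤ.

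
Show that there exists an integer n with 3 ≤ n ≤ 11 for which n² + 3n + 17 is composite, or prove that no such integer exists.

n = 3

At n = 3: 3² + 3·3 + 17 = 35 = 5·7, which is composite.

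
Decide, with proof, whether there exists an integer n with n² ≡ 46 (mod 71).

Apply Euler's criterion with the prime 71: 46 is a quadratic residue iff 46^35 ≡ 1 (mod 71), and a non-residue iff it is ≡ −1.
Squaring successively (mod 71): 46^2 = 2116 ≡ 57; 46^4 ≡ 57² = 3249 ≡ 54; 46^8 ≡ 54² = 2916 ≡ 5; 46^16 ≡ 5² = 25 ≡ 25; 46^32 ≡ 25² = 625 ≡ 57.
Since 35 = 32 + 2 + 1, 46^35 ≡ 57 · 57 · 46; multiplying out mod 71: 57·57 = 3249 ≡ 54, then 54·46 = 2484 ≡ 70. Thus 46^35 ≡ 70 ≡ −1 (mod 71).
By Euler's criterion 46 is a quadratic non-residue mod 71: no n satisfies n² ≡ 46 (mod 71).

No such integer exists.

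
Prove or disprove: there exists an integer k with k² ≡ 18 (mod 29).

29 is prime, so by Euler's criterion 18 is a square mod 29 iff 18^((29−1)/2) = 18^14 ≡ 1 (mod 29).
Squaring successively (mod 29): 18^2 = 324 ≡ 5; 18^4 ≡ 5² = 25 ≡ 25; 18^8 ≡ 25² = 625 ≡ 16.
Since 14 = 8 + 4 + 2, 18^14 ≡ 16 · 25 · 5; multiplying out mod 29: 16·25 = 400 ≡ 23, then 23·5 = 115 ≡ 28. Thus 18^14 ≡ 28 ≡ −1 (mod 29).
The value −1 means 18 is a non-residue modulo 29, so k² ≡ 18 (mod 29) is impossible.

No, no such integer exists.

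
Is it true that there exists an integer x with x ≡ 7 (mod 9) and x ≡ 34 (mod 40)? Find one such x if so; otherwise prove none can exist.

x = 34

Since 9 and 40 share no common factor, CRT says the pair of congruences has a solution (unique mod 360).
Write x = 7 + 9t and require 7 + 9t ≡ 34 (mod 40), i.e. 9t ≡ 27 (mod 40).
Since 9·9 = 81 = 2·40 + 1, the inverse of 9 mod 40 is 9.
Therefore t ≡ 9·27 = 243 ≡ 3 (mod 40).
Taking t = 3 gives x = 7 + 9·3 = 34.
Indeed 34 ≡ 7 (mod 9) and 34 ≡ 34 (mod 40).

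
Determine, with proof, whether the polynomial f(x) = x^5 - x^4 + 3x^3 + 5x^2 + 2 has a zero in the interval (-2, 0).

f(-2) = -50 and f(0) = 2, which have opposite signs.
f is continuous everywhere (it is a polynomial), in particular on [-2, 0].
By the Intermediate Value Theorem, f takes the value 0 somewhere in the open interval.

Such a root exists.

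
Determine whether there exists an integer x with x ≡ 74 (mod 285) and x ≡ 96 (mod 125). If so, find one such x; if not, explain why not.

Both moduli are multiples of 5 = gcd(285, 125), so any solution would satisfy x ≡ 74 and x ≡ 96 modulo 5 simultaneously.
But 74 mod 5 = 4 while 96 mod 5 = 1, a contradiction.
Therefore no such x exists.

No, no such integer exists.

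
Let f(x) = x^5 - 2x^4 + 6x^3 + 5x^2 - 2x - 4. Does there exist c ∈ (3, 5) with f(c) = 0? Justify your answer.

No.

f(3) = 278 and f(5) = 2736, both positive, so a sign-change argument is unavailable; we show f keeps this sign on the whole interval.
Substitute x = 3 + u, where 0 < u < 2 on the interval. Expanding, f(3 + u) = u^5 + 13u^4 + 72u^3 + 221u^2 + 379u + 278.
The nonzero coefficients here are all positive, so for u > 0 every term is positive (or zero), and the constant term 278 is strictly positive.
So f is strictly positive on (3, 5); no root exists in the interval.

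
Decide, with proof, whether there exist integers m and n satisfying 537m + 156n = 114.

m = 22, n = -75

Since gcd(537, 156) = 3 and 114 = 3·38, Bézout's identity guarantees a solution.
Dividing through by 3 reduces the equation to 179m + 52n = 38.
Dividing repeatedly: 179 = 3·52 + 23, 52 = 2·23 + 6, 23 = 3·6 + 5, 6 = 1·5 + 1, 5 = 5·1 + 0.
Unwinding: 1 = 6 − 1·5 = 6 − (23 − 3·6) = −23 + 4·6 = −23 + 4·(52 − 2·23) = 4·52 − 9·23 = 4·52 − 9·(179 − 3·52) = −9·179 + 31·52, i.e. 179·(-9) + 52·31 = 1.
Multiplying through by 38: m = (-9)·38 = -342, n = 31·38 = 1178 is a solution.
Adding 7·52 to m and subtracting 7·179 from n gives the tidier solution (22, -75).
Indeed 537·22 + 156·(-75) = 11814 − 11700 = 114.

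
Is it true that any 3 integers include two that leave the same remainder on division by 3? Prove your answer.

No, the set {10, 11, 12} is a counterexample.

Consider the 3 integers 10, 11, 12. They lie in distinct residue classes modulo 3, since 3 ≤ 3.
Hence this collection has no pair with equal remainders mod 3, disproving the claim.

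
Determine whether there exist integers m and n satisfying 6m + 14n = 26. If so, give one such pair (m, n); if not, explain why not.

m = 2, n = 1

Every value of 6m + 14n is a multiple of gcd(6, 14) = 2; since 2 ∣ 26, solutions exist.
Dividing through by 2 reduces the equation to 3m + 7n = 13.
Euclidean algorithm: 7 = 2·3 + 1, 3 = 3·1 + 0.
Unwinding: 1 = 7 − 2·3, i.e. 3·(-2) + 7·1 = 1.
Multiplying through by 13: m = (-2)·13 = -26, n = 1·13 = 13 is a solution.
The general solution is m = -26 + 7k, n = 13 − 3k; taking k = 4 gives the smaller pair m = 2, n = 1.
Check: 6·2 + 14·1 = 12 + 14 = 26. ✓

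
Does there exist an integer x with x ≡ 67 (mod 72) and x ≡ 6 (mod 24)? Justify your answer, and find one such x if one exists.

Both moduli are multiples of 24 = gcd(72, 24), so any solution would satisfy x ≡ 67 and x ≡ 6 modulo 24 simultaneously.
However 67 ≡ 19 and 6 ≡ 6 (mod 24), and 19 ≠ 6.
So no integer satisfies both congruences.

No such integer exists.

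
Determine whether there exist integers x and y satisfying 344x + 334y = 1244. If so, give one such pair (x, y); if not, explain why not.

x = 91, y = -90

gcd(344, 334) = 2, and 2 divides 1244, so integer solutions exist.
Dividing through by 2 reduces the equation to 172x + 167y = 622.
Euclidean algorithm: 172 = 1·167 + 5, 167 = 33·5 + 2, 5 = 2·2 + 1, 2 = 2·1 + 0.
Working back up the chain: 1 = 5 − 2·2 = 5 − 2·(167 − 33·5) = −2·167 + 67·5 = −2·167 + 67·(172 − 1·167) = 67·172 − 69·167. So 172·67 + 167·(-69) = 1.
Scaling by 622 gives the particular solution (x, y) = (41674, -42918).
Shifting by a multiple of (167, −172) keeps it a solution: x = 41674 − 249·167 = 91, y = -42918 + 249·172 = -90.
Indeed 344·91 + 334·(-90) = 31304 − 30060 = 1244.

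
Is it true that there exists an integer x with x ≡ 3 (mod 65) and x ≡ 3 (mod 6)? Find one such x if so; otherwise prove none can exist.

gcd(65, 6) = 1, so the Chinese Remainder Theorem guarantees exactly one residue class mod 390 satisfying both.
Write x = 3 + 65t and require 3 + 65t ≡ 3 (mod 6), i.e. 65t ≡ 0 (mod 6).
65 ≡ 5 (mod 6), so this reads 5t ≡ 0 (mod 6). t = 0 satisfies this.
Taking t = 0 gives x = 3 + 65·0 = 3.
Verify: 3 = 0·65 + 3 and 3 = 0·6 + 3. ✓

x = 3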